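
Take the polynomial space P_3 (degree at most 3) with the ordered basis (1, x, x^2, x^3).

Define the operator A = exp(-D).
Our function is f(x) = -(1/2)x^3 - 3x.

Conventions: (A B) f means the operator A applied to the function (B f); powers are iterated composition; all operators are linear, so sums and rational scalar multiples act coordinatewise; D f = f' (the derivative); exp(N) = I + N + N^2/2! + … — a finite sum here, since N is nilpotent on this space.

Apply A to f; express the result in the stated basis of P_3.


the image equals g(x) = -(1/2)x^3 + (3/2)x^2 - (9/2)x + 7/2

order-1 term: (3/2)x^2 + 3
order-2 term: -(3/2)x
order-3 term: 1/2
the series for exp(-D) f terminates at order 3
exp(-D) f = -(1/2)x^3 + (3/2)x^2 - (9/2)x + 7/2


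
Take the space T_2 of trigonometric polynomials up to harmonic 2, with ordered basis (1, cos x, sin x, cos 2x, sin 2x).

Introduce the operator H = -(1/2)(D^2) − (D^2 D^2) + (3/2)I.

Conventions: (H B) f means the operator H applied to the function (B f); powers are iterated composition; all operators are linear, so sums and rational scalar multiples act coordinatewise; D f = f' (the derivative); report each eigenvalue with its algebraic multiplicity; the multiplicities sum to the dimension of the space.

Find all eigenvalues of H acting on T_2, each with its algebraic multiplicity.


λ = -25/2 (multiplicity 2), λ = 1 (multiplicity 2), λ = 3/2 (multiplicity 1)

image of 1: 3/2
image of cos x: cos x
image of sin x: sin x
image of cos 2x: -(25/2)cos 2x
image of sin 2x: -(25/2)sin 2x
the matrix is diagonal; its diagonal is (3/2, 1, 1, -25/2, -25/2)
for a triangular matrix the eigenvalues are the diagonal entries, with algebraic multiplicity their repetition count


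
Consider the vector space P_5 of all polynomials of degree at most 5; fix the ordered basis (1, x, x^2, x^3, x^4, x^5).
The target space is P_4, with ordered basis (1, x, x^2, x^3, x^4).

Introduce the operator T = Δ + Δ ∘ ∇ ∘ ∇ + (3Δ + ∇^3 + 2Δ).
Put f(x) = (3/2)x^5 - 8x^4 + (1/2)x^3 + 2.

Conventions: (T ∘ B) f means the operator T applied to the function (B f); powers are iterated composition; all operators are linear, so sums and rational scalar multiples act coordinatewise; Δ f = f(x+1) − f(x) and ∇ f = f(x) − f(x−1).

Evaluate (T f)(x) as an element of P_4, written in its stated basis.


Δ f = (15/2)x^4 - 17x^3 - (63/2)x^2 - 23x - 6
∇ f = (15/2)x^4 - 47x^3 + (129/2)x^2 - 41x + 10
∇ ∇ f = 30x^3 - 186x^2 + 300x - 160
Δ ∇ ∇ f = 90x^2 - 282x + 144
Δ f = (15/2)x^4 - 17x^3 - (63/2)x^2 - 23x - 6
(3Δ) f = (45/2)x^4 - 51x^3 - (189/2)x^2 - 69x - 18
∇ f = (15/2)x^4 - 47x^3 + (129/2)x^2 - 41x + 10
∇ ∇ f = 30x^3 - 186x^2 + 300x - 160
∇ ∇ ∇ f = 90x^2 - 462x + 516
Δ f = (15/2)x^4 - 17x^3 - (63/2)x^2 - 23x - 6
(2Δ) f = 15x^4 - 34x^3 - 63x^2 - 46x - 12
(3Δ + ∇^3 + 2Δ) f = (75/2)x^4 - 85x^3 - (135/2)x^2 - 577x + 486
(Δ + Δ ∘ ∇ ∘ ∇ + (3Δ + ∇^3 + 2Δ)) f = 45x^4 - 102x^3 - 9x^2 - 882x + 624

g(x) = 45x^4 - 102x^3 - 9x^2 - 882x + 624


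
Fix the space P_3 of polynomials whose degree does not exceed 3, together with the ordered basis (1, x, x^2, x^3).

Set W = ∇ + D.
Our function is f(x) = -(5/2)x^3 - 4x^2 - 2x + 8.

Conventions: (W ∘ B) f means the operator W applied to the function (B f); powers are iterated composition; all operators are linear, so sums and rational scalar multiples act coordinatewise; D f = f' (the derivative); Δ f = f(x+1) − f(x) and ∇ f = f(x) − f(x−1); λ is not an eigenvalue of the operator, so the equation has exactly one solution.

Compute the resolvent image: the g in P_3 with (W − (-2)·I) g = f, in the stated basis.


write g with unknown coordinates in the stated basis and equate coefficients in (W − (-2)·I) g = f
solving from the highest basis element down gives g = -(5/4)x^3 + (7/4)x^2 - (51/8)x + 95/8
check: W g = -(15/2)x^2 + (43/4)x - 63/4
so W g − (-2)·g = -(5/2)x^3 - 4x^2 - 2x + 8 = f ✓

g(x) = -(5/4)x^3 + (7/4)x^2 - (51/8)x + 95/8


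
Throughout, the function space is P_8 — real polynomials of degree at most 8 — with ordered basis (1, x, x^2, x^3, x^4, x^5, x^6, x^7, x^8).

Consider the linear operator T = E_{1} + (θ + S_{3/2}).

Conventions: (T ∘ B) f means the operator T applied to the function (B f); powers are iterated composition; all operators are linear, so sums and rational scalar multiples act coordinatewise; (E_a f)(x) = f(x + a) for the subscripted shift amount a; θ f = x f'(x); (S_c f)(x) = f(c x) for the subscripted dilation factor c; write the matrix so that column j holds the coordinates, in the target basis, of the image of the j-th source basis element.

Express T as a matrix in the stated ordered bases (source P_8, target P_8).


image of 1: 2
image of x: (7/2)x + 1
image of x^2: (21/4)x^2 + 2x + 1
image of x^3: (59/8)x^3 + 3x^2 + 3x + 1
image of x^4: (161/16)x^4 + 4x^3 + 6x^2 + 4x + 1
image of x^5: (435/32)x^5 + 5x^4 + 10x^3 + 10x^2 + 5x + 1
image of x^6: (1177/64)x^6 + 6x^5 + 15x^4 + 20x^3 + 15x^2 + 6x + 1
image of x^7: (3211/128)x^7 + 7x^6 + 21x^5 + 35x^4 + 35x^3 + 21x^2 + 7x + 1
image of x^8: (8865/256)x^8 + 8x^7 + 28x^6 + 56x^5 + 70x^4 + 56x^3 + 28x^2 + 8x + 1
each image's coordinates form column j of the matrix

the matrix is [[2, 1, 1, 1, 1, 1, 1, 1, 1]; [0, 7/2, 2, 3, 4, 5, 6, 7, 8]; [0, 0, 21/4, 3, 6, 10, 15, 21, 28]; [0, 0, 0, 59/8, 4, 10, 20, 35, 56]; [0, 0, 0, 0, 161/16, 5, 15, 35, 70]; [0, 0, 0, 0, 0, 435/32, 6, 21, 56]; [0, 0, 0, 0, 0, 0, 1177/64, 7, 28]; [0, 0, 0, 0, 0, 0, 0, 3211/128, 8]; [0, 0, 0, 0, 0, 0, 0, 0, 8865/256]] (rows listed top to bottom)


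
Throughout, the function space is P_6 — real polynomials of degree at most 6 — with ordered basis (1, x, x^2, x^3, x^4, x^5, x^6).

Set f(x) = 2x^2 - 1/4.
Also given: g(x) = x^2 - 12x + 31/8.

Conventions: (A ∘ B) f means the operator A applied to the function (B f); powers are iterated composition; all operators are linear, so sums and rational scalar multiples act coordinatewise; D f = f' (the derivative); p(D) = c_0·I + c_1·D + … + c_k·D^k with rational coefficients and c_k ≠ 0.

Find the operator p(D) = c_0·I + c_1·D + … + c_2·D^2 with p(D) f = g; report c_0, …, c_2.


p(D) = (1/2)·I − 3·D + D^2, i.e. c_0 = 1/2, c_1 = -3, c_2 = 1

D^0 f = 2x^2 - 1/4
D^1 f = 4x
D^2 f = 4
matching coefficients of g against c_0 f + c_1 Df + … from the top degree down determines the c_i
solution: c_0 = 1/2, c_1 = -3, c_2 = 1


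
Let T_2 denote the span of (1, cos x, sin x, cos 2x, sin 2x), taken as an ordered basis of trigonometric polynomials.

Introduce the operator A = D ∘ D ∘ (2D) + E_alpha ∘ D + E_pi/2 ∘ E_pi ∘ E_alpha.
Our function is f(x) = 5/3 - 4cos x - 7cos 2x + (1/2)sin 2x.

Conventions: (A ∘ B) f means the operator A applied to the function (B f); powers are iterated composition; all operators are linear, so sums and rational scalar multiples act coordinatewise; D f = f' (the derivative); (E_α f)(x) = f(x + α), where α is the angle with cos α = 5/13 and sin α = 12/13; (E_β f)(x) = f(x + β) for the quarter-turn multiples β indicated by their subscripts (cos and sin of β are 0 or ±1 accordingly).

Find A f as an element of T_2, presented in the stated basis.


the image equals g(x) = 5/3 - 8sin x - (684/169)cos 2x - (42989/338)sin 2x

D f = 4sin x + cos 2x + 14sin 2x
(2D) f = 8sin x + 2cos 2x + 28sin 2x
D (2D) f = 8cos x + 56cos 2x - 4sin 2x
D D (2D) f = -8sin x - 8cos 2x - 112sin 2x
D f = 4sin x + cos 2x + 14sin 2x
E_alpha D f = (48/13)cos x + (20/13)sin x + (1561/169)cos 2x - (1786/169)sin 2x
E_alpha f = 5/3 - (20/13)cos x + (48/13)sin x + (893/169)cos 2x + (1561/338)sin 2x
E_pi E_alpha f = 5/3 + (20/13)cos x - (48/13)sin x + (893/169)cos 2x + (1561/338)sin 2x
E_pi/2 E_pi E_alpha f = 5/3 - (48/13)cos x - (20/13)sin x - (893/169)cos 2x - (1561/338)sin 2x
(D ∘ D ∘ (2D) + E_alpha ∘ D + E_pi/2 ∘ E_pi ∘ E_alpha) f = 5/3 - 8sin x - (684/169)cos 2x - (42989/338)sin 2x


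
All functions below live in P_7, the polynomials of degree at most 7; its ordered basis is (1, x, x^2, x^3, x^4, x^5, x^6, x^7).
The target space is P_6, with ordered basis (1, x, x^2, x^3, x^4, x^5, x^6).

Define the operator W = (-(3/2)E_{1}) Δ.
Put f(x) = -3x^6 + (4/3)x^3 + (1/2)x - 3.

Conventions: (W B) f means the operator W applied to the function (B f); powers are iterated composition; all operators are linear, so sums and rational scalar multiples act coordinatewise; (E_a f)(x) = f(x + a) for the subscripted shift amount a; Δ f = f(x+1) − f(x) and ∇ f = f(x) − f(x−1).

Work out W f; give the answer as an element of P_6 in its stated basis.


g(x) = 27x^5 + (405/2)x^4 + 630x^3 + (2013/2)x^2 + 819x + 1075/4

Δ f = -18x^5 - 45x^4 - 60x^3 - 41x^2 - 14x - 7/6
E_{1} Δ f = -18x^5 - 135x^4 - 420x^3 - 671x^2 - 546x - 1075/6
(-(3/2)E_{1}) Δ f = 27x^5 + (405/2)x^4 + 630x^3 + (2013/2)x^2 + 819x + 1075/4


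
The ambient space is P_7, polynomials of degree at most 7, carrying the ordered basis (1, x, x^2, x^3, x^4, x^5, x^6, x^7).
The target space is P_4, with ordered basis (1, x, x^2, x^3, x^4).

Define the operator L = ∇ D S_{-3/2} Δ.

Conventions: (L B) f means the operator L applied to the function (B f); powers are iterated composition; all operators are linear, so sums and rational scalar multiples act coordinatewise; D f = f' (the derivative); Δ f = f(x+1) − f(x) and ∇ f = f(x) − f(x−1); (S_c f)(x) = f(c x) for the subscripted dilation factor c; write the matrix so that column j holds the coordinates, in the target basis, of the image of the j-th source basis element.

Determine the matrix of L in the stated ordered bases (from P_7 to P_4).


image of 1: 0
image of x: 0
image of x^2: 0
image of x^3: 27/2
image of x^4: -81x + 135/2
image of x^5: (1215/4)x^2 - (2025/4)x + 495/2
image of x^6: -(3645/4)x^3 + (18225/8)x^2 - (4455/2)x + 12825/16
image of x^7: (76545/32)x^4 - (127575/16)x^3 + (93555/8)x^2 - (269325/32)x + 19467/8
each image's coordinates form column j of the matrix

the matrix is [[0, 0, 0, 27/2, 135/2, 495/2, 12825/16, 19467/8]; [0, 0, 0, 0, -81, -2025/4, -4455/2, -269325/32]; [0, 0, 0, 0, 0, 1215/4, 18225/8, 93555/8]; [0, 0, 0, 0, 0, 0, -3645/4, -127575/16]; [0, 0, 0, 0, 0, 0, 0, 76545/32]] (rows listed top to bottom)


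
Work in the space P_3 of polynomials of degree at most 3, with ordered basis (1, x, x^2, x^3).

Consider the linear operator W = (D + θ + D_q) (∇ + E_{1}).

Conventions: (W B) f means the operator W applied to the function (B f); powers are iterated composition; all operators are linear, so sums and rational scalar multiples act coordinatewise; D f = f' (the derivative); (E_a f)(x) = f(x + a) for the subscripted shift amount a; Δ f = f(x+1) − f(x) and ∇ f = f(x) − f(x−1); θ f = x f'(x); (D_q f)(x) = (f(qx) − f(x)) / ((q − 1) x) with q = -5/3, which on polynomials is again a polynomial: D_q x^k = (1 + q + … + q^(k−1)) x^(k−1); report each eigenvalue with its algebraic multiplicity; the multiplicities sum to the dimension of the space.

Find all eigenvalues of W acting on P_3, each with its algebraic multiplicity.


λ = 0 (multiplicity 1), λ = 1 (multiplicity 1), λ = 2 (multiplicity 1), λ = 3 (multiplicity 1)

image of 1: 0
image of x: x + 2
image of x^2: 2x^2 + (16/3)x + 8
image of x^3: 3x^3 + (154/9)x^2 + 8x
the matrix is upper triangular; its diagonal is (0, 1, 2, 3)
for a triangular matrix the eigenvalues are the diagonal entries, with algebraic multiplicity their repetition count


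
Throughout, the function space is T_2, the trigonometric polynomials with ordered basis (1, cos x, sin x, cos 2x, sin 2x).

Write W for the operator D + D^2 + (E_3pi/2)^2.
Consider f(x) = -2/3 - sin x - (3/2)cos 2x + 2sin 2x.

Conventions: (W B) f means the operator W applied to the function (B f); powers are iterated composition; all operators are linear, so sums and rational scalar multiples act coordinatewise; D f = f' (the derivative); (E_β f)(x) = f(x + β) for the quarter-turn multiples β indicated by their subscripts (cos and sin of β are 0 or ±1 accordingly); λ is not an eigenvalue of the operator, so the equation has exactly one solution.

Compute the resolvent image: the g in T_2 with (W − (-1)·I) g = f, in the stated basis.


the image equals g(x) = -1/3 + (1/2)cos x + (1/2)sin x - (1/8)cos 2x - (7/8)sin 2x

write g with unknown coordinates in the stated basis and equate coefficients in (W − (-1)·I) g = f
solving from the highest basis element down gives g = -1/3 + (1/2)cos x + (1/2)sin x - (1/8)cos 2x - (7/8)sin 2x
check: W g = -1/3 - (1/2)cos x - (3/2)sin x - (11/8)cos 2x + (23/8)sin 2x
so W g − (-1)·g = -2/3 - sin x - (3/2)cos 2x + 2sin 2x = f ✓


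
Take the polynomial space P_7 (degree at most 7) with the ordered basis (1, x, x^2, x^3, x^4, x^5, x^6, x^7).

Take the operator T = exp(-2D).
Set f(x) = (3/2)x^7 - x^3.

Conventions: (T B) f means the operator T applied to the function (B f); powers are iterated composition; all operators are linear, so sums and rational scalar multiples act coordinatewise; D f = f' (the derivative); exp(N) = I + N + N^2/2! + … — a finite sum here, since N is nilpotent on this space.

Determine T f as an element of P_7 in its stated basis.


order-1 term: -21x^6 + 6x^2
order-2 term: 126x^5 - 12x
order-3 term: -420x^4 + 8
order-4 term: 840x^3
order-5 term: -1008x^2
order-6 term: 672x
order-7 term: -192
the series for exp(-2D) f terminates at order 7
exp(-2D) f = (3/2)x^7 - 21x^6 + 126x^5 - 420x^4 + 839x^3 - 1002x^2 + 660x - 184

g(x) = (3/2)x^7 - 21x^6 + 126x^5 - 420x^4 + 839x^3 - 1002x^2 + 660x - 184


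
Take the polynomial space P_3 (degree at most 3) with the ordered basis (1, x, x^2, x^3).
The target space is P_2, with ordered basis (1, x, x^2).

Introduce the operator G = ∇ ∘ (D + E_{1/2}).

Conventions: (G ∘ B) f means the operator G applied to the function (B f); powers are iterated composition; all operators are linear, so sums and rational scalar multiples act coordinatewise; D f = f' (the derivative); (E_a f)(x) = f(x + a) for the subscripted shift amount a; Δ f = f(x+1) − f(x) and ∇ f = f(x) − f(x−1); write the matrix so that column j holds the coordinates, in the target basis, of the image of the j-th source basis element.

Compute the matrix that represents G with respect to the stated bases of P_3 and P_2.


image of 1: 0
image of x: 1
image of x^2: 2x + 2
image of x^3: 3x^2 + 6x - 11/4
each image's coordinates form column j of the matrix

the matrix is [[0, 1, 2, -11/4]; [0, 0, 2, 6]; [0, 0, 0, 3]] (rows listed top to bottom)


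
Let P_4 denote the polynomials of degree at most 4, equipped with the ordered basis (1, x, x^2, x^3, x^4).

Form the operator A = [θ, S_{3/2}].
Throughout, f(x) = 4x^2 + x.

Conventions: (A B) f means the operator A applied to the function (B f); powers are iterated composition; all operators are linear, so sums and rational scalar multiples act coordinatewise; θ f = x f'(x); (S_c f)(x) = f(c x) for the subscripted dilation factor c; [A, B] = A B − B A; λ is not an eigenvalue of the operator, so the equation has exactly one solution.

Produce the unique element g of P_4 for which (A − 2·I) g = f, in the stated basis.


write g with unknown coordinates in the stated basis and equate coefficients in (A − 2·I) g = f
solving from the highest basis element down gives g = -2x^2 - (1/2)x
check: A g = 0
so A g − 2·g = 4x^2 + x = f ✓

the result is g(x) = -2x^2 - (1/2)x


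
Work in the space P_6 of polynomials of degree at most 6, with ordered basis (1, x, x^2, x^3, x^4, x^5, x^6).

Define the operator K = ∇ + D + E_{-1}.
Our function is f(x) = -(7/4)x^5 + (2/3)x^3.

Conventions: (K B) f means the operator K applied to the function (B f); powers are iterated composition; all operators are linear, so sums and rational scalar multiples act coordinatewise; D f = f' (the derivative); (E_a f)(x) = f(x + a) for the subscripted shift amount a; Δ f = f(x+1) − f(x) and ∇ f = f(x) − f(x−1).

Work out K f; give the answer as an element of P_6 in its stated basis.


∇ f = -(35/4)x^4 + (35/2)x^3 - (31/2)x^2 + (27/4)x - 13/12
D f = -(35/4)x^4 + 2x^2
E_{-1} f = -(7/4)x^5 + (35/4)x^4 - (101/6)x^3 + (31/2)x^2 - (27/4)x + 13/12
(∇ + D + E_{-1}) f = -(7/4)x^5 - (35/4)x^4 + (2/3)x^3 + 2x^2

g(x) = -(7/4)x^5 - (35/4)x^4 + (2/3)x^3 + 2x^2


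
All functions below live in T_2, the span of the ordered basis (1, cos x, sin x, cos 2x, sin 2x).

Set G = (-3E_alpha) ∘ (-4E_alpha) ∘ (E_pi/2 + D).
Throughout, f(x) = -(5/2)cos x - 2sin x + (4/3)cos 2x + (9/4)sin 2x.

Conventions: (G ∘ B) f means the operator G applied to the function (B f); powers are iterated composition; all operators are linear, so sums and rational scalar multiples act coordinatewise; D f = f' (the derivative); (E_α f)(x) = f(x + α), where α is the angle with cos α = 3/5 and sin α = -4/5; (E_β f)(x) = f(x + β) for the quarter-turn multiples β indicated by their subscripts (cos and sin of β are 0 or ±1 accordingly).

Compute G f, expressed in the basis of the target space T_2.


E_pi/2 f = -2cos x + (5/2)sin x - (4/3)cos 2x - (9/4)sin 2x
D f = -2cos x + (5/2)sin x + (9/2)cos 2x - (8/3)sin 2x
(E_pi/2 + D) f = -4cos x + 5sin x + (19/6)cos 2x - (59/12)sin 2x
E_alpha (E_pi/2 + D) f = -(32/5)cos x - (1/5)sin x + (23/6)cos 2x + (53/12)sin 2x
(-4E_alpha) (E_pi/2 + D) f = (128/5)cos x + (4/5)sin x - (46/3)cos 2x - (53/3)sin 2x
E_alpha ((-4E_alpha) ∘ (E_pi/2 + D)) f = (368/25)cos x + (524/25)sin x + (1594/75)cos 2x - (733/75)sin 2x
(-3E_alpha) ((-4E_alpha) ∘ (E_pi/2 + D)) f = -(1104/25)cos x - (1572/25)sin x - (1594/25)cos 2x + (733/25)sin 2x

g(x) = -(1104/25)cos x - (1572/25)sin x - (1594/25)cos 2x + (733/25)sin 2x


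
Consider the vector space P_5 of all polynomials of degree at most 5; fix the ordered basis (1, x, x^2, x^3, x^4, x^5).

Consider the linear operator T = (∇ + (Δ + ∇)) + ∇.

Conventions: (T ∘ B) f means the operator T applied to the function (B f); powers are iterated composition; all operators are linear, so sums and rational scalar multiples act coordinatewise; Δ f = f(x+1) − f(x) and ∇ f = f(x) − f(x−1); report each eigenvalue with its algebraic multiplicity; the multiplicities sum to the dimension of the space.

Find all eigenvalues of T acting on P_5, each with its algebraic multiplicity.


λ = 0 (multiplicity 6)

image of 1: 0
image of x: 4
image of x^2: 8x - 2
image of x^3: 12x^2 - 6x + 4
image of x^4: 16x^3 - 12x^2 + 16x - 2
image of x^5: 20x^4 - 20x^3 + 40x^2 - 10x + 4
the matrix is upper triangular; its diagonal is (0, 0, 0, 0, 0, 0)
for a triangular matrix the eigenvalues are the diagonal entries, with algebraic multiplicity their repetition count


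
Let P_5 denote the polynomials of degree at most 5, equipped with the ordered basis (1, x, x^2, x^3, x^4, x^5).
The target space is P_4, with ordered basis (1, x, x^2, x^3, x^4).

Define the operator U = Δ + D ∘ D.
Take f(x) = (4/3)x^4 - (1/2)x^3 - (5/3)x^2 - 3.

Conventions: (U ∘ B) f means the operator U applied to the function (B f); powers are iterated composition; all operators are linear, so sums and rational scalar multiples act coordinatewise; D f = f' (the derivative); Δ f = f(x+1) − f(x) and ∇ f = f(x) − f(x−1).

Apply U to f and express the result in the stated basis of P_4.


Δ f = (16/3)x^3 + (13/2)x^2 + (1/2)x - 5/6
D f = (16/3)x^3 - (3/2)x^2 - (10/3)x
D D f = 16x^2 - 3x - 10/3
(Δ + D ∘ D) f = (16/3)x^3 + (45/2)x^2 - (5/2)x - 25/6

the image equals g(x) = (16/3)x^3 + (45/2)x^2 - (5/2)x - 25/6


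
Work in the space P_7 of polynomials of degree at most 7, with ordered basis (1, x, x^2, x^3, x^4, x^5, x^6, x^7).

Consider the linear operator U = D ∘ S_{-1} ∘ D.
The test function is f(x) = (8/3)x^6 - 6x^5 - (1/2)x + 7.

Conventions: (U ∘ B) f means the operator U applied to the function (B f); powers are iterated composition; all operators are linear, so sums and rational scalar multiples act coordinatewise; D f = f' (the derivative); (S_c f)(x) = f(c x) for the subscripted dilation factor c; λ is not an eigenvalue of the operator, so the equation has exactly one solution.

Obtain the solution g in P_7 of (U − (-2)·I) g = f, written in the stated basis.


g(x) = (4/3)x^6 - 3x^5 + 20x^4 + 30x^3 + 120x^2 - (361/4)x + 247/2

write g with unknown coordinates in the stated basis and equate coefficients in (U − (-2)·I) g = f
solving from the highest basis element down gives g = (4/3)x^6 - 3x^5 + 20x^4 + 30x^3 + 120x^2 - (361/4)x + 247/2
check: U g = -40x^4 - 60x^3 - 240x^2 + 180x - 240
so U g − (-2)·g = (8/3)x^6 - 6x^5 - (1/2)x + 7 = f ✓


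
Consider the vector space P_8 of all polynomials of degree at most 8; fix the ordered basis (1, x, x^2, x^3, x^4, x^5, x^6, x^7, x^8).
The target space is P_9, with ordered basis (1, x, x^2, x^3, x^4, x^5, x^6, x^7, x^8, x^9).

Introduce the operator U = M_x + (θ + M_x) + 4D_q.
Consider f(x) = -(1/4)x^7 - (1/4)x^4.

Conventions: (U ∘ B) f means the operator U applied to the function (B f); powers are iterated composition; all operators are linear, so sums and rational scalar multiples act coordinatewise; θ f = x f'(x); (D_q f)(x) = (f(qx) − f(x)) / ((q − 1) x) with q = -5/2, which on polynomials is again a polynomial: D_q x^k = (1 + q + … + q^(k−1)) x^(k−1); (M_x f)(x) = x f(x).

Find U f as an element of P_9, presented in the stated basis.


the result is g(x) = -(1/2)x^8 - (7/4)x^7 - (11179/64)x^6 - (1/2)x^5 - x^4 + (87/8)x^3

M_x f = -(1/4)x^8 - (1/4)x^5
θ f = -(7/4)x^7 - x^4
M_x f = -(1/4)x^8 - (1/4)x^5
(θ + M_x) f = -(1/4)x^8 - (7/4)x^7 - (1/4)x^5 - x^4
D_q f = -(11179/256)x^6 + (87/32)x^3
(4D_q) f = -(11179/64)x^6 + (87/8)x^3
(M_x + (θ + M_x) + 4D_q) f = -(1/2)x^8 - (7/4)x^7 - (11179/64)x^6 - (1/2)x^5 - x^4 + (87/8)x^3


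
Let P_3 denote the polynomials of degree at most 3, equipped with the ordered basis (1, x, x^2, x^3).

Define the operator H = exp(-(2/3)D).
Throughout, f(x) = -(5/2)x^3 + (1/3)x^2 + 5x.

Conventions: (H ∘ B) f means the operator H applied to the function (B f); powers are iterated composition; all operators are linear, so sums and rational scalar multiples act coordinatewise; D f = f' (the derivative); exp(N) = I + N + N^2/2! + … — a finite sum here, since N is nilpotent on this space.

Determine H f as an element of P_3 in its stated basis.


order-1 term: 5x^2 - (4/9)x - 10/3
order-2 term: -(10/3)x + 4/27
order-3 term: 20/27
the series for exp(-(2/3)D) f terminates at order 3
exp(-(2/3)D) f = -(5/2)x^3 + (16/3)x^2 + (11/9)x - 22/9

g(x) = -(5/2)x^3 + (16/3)x^2 + (11/9)x - 22/9


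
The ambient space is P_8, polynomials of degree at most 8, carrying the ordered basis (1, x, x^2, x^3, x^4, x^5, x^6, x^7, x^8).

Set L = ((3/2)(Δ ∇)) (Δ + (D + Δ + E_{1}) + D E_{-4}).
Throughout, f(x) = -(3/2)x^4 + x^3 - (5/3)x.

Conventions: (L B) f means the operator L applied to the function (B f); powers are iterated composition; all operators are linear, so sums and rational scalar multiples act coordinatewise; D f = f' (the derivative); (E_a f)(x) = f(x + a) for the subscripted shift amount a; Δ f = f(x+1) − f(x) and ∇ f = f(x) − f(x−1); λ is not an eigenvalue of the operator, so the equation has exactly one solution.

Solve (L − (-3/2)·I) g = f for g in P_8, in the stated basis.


g(x) = -x^4 + (2/3)x^3 + 12x^2 + (1034/9)x - 102

write g with unknown coordinates in the stated basis and equate coefficients in (L − (-3/2)·I) g = f
solving from the highest basis element down gives g = -x^4 + (2/3)x^3 + 12x^2 + (1034/9)x - 102
check: L g = -18x^2 - 174x + 153
so L g − (-3/2)·g = -(3/2)x^4 + x^3 - (5/3)x = f ✓


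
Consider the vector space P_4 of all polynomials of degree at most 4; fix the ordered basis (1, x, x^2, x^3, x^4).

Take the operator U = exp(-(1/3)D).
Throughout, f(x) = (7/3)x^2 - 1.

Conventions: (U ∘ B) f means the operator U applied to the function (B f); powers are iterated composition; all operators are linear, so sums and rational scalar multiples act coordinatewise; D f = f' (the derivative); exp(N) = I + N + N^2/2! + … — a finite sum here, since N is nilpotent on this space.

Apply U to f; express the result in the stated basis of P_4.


the result is g(x) = (7/3)x^2 - (14/9)x - 20/27

order-1 term: -(14/9)x
order-2 term: 7/27
the series for exp(-(1/3)D) f terminates at order 2
exp(-(1/3)D) f = (7/3)x^2 - (14/9)x - 20/27


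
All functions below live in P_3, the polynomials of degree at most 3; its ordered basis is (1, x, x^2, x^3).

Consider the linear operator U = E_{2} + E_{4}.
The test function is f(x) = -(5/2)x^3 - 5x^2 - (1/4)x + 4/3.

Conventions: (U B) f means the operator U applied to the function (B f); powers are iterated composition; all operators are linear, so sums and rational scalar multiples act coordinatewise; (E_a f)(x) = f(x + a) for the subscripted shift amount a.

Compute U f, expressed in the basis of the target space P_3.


E_{2} f = -(5/2)x^3 - 20x^2 - (201/4)x - 235/6
E_{4} f = -(5/2)x^3 - 35x^2 - (641/4)x - 719/3
(E_{2} + E_{4}) f = -5x^3 - 55x^2 - (421/2)x - 1673/6

g(x) = -5x^3 - 55x^2 - (421/2)x - 1673/6


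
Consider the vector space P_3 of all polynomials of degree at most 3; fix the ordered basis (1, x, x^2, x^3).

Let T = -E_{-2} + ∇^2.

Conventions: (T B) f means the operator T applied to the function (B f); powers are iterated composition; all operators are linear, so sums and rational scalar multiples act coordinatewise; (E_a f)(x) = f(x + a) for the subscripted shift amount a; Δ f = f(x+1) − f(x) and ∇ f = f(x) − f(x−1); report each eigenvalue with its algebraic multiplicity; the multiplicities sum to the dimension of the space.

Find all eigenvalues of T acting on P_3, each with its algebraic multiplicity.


λ = -1 (multiplicity 4)

image of 1: -1
image of x: -x + 2
image of x^2: -x^2 + 4x - 2
image of x^3: -x^3 + 6x^2 - 6x + 2
the matrix is upper triangular; its diagonal is (-1, -1, -1, -1)
for a triangular matrix the eigenvalues are the diagonal entries, with algebraic multiplicity their repetition count


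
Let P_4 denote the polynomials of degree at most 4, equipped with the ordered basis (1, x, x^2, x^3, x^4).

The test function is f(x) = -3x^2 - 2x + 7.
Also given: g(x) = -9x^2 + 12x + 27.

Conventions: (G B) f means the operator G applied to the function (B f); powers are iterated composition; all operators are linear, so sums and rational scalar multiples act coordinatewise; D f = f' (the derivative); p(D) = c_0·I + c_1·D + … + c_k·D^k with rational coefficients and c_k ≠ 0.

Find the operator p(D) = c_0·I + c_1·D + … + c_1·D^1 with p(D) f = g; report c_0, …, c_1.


D^0 f = -3x^2 - 2x + 7
D^1 f = -6x - 2
matching coefficients of g against c_0 f + c_1 Df + … from the top degree down determines the c_i
solution: c_0 = 3, c_1 = -3

p(D) = 3·I − 3·D, i.e. c_0 = 3, c_1 = -3


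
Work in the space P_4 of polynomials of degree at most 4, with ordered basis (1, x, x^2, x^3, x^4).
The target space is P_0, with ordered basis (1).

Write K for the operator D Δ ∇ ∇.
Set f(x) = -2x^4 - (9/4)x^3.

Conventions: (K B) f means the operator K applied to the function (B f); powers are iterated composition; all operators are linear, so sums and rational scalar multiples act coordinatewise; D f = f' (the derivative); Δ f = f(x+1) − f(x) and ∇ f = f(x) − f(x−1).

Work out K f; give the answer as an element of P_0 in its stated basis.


∇ f = -8x^3 + (21/4)x^2 - (5/4)x - 1/4
∇ ∇ f = -24x^2 + (69/2)x - 29/2
Δ ∇ ∇ f = -48x + 21/2
D Δ ∇ ∇ f = -48

g(x) = -48


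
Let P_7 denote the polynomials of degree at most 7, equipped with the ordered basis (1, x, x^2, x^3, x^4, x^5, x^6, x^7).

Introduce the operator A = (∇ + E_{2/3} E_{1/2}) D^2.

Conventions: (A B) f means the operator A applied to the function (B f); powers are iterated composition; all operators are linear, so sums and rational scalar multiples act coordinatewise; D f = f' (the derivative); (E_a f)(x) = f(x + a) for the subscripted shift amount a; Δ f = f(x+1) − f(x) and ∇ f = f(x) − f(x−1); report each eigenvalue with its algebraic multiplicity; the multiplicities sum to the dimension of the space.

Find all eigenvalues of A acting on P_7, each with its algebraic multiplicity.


λ = 0 (multiplicity 8)

image of 1: 0
image of x: 0
image of x^2: 2
image of x^3: 6x + 13
image of x^4: 12x^2 + 52x + 13/3
image of x^5: 20x^3 + 130x^2 + (65/3)x + 2795/54
image of x^6: 30x^4 + 260x^3 + 65x^2 + (2795/9)x + 5525/216
image of x^7: 42x^5 + 455x^4 + (455/3)x^3 + (19565/18)x^2 + (38675/216)x + 172081/1296
the matrix is upper triangular; its diagonal is (0, 0, 0, 0, 0, 0, 0, 0)
for a triangular matrix the eigenvalues are the diagonal entries, with algebraic multiplicity their repetition count


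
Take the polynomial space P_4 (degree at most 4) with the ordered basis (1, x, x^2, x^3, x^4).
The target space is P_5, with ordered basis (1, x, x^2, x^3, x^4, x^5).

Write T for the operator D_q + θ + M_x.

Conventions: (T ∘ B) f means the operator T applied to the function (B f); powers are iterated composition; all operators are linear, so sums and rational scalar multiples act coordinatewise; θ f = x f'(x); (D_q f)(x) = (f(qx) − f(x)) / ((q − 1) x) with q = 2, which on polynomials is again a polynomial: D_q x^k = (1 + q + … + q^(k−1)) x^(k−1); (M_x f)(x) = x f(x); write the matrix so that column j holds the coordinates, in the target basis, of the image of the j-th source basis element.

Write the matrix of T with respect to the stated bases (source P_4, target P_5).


image of 1: x
image of x: x^2 + x + 1
image of x^2: x^3 + 2x^2 + 3x
image of x^3: x^4 + 3x^3 + 7x^2
image of x^4: x^5 + 4x^4 + 15x^3
each image's coordinates form column j of the matrix

the matrix is [[0, 1, 0, 0, 0]; [1, 1, 3, 0, 0]; [0, 1, 2, 7, 0]; [0, 0, 1, 3, 15]; [0, 0, 0, 1, 4]; [0, 0, 0, 0, 1]] (rows listed top to bottom)


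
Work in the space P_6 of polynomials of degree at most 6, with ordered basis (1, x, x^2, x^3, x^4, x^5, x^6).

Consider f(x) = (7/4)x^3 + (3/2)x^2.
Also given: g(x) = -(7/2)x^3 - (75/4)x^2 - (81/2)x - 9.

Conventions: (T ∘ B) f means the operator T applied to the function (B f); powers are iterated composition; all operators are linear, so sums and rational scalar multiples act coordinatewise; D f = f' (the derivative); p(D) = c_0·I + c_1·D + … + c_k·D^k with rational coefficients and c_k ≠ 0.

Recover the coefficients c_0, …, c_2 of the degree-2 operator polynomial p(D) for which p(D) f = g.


p(D) = -2·I − 3·D − 3·D^2, i.e. c_0 = -2, c_1 = -3, c_2 = -3

D^0 f = (7/4)x^3 + (3/2)x^2
D^1 f = (21/4)x^2 + 3x
D^2 f = (21/2)x + 3
matching coefficients of g against c_0 f + c_1 Df + … from the top degree down determines the c_i
solution: c_0 = -2, c_1 = -3, c_2 = -3


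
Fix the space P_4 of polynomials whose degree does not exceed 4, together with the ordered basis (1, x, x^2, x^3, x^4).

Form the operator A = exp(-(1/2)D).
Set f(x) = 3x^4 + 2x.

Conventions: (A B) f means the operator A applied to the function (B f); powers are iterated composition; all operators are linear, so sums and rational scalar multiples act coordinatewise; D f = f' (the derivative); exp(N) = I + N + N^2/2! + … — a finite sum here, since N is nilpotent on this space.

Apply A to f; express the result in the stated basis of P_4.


order-1 term: -6x^3 - 1
order-2 term: (9/2)x^2
order-3 term: -(3/2)x
order-4 term: 3/16
the series for exp(-(1/2)D) f terminates at order 4
exp(-(1/2)D) f = 3x^4 - 6x^3 + (9/2)x^2 + (1/2)x - 13/16

the result is g(x) = 3x^4 - 6x^3 + (9/2)x^2 + (1/2)x - 13/16


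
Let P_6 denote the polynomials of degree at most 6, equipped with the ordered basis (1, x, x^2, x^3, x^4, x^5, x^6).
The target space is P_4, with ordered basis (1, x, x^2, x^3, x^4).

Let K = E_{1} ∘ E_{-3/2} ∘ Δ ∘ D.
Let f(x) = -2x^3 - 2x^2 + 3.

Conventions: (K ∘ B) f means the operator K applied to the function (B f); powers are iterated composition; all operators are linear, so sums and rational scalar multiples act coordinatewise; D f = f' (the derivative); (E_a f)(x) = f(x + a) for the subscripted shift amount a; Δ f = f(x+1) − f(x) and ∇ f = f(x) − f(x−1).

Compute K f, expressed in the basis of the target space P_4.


D f = -6x^2 - 4x
Δ D f = -12x - 10
E_{-3/2} Δ D f = -12x + 8
E_{1} (E_{-3/2} ∘ Δ ∘ D) f = -12x - 4

the result is g(x) = -12x - 4


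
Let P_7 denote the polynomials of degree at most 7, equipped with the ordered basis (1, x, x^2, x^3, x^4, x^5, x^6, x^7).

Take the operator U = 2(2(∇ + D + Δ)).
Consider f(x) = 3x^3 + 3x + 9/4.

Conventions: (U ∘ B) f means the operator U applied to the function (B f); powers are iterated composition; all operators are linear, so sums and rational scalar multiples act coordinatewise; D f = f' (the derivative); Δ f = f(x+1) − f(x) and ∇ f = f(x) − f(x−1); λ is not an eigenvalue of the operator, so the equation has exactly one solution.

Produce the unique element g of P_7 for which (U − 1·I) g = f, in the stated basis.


write g with unknown coordinates in the stated basis and equate coefficients in (U − 1·I) g = f
solving from the highest basis element down gives g = -3x^3 - 108x^2 - 2595x - 124665/4
check: U g = -108x^2 - 2592x - 31164
so U g − 1·g = 3x^3 + 3x + 9/4 = f ✓

g(x) = -3x^3 - 108x^2 - 2595x - 124665/4


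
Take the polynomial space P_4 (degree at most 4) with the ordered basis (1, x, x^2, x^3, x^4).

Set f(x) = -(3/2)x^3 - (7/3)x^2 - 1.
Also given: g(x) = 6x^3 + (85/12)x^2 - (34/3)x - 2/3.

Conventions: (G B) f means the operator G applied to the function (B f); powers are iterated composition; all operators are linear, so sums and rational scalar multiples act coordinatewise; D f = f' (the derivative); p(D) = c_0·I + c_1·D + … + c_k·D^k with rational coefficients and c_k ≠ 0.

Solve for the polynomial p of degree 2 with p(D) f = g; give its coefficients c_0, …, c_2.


D^0 f = -(3/2)x^3 - (7/3)x^2 - 1
D^1 f = -(9/2)x^2 - (14/3)x
D^2 f = -9x - 14/3
matching coefficients of g against c_0 f + c_1 Df + … from the top degree down determines the c_i
solution: c_0 = -4, c_1 = 1/2, c_2 = 1

p(D) = -4·I + (1/2)·D + D^2, i.e. c_0 = -4, c_1 = 1/2, c_2 = 1


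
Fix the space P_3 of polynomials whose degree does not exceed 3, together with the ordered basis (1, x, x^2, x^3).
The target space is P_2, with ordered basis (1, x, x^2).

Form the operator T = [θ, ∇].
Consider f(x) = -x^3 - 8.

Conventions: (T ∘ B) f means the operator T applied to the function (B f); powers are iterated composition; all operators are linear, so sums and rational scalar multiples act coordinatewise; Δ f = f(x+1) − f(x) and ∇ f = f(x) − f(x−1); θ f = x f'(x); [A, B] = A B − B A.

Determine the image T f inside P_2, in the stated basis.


∇ f = -3x^2 + 3x - 1
θ ∇ f = -6x^2 + 3x
θ f = -3x^3
∇ θ f = -9x^2 + 9x - 3
[θ, ∇] f = 3x^2 - 6x + 3

the image equals g(x) = 3x^2 - 6x + 3


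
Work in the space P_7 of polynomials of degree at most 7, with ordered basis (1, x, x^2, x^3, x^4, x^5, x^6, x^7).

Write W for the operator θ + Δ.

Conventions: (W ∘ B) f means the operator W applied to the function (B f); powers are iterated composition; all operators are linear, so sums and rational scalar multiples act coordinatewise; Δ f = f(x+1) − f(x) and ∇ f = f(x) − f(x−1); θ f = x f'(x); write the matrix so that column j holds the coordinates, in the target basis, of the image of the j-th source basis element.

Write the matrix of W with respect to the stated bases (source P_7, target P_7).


image of 1: 0
image of x: x + 1
image of x^2: 2x^2 + 2x + 1
image of x^3: 3x^3 + 3x^2 + 3x + 1
image of x^4: 4x^4 + 4x^3 + 6x^2 + 4x + 1
image of x^5: 5x^5 + 5x^4 + 10x^3 + 10x^2 + 5x + 1
image of x^6: 6x^6 + 6x^5 + 15x^4 + 20x^3 + 15x^2 + 6x + 1
image of x^7: 7x^7 + 7x^6 + 21x^5 + 35x^4 + 35x^3 + 21x^2 + 7x + 1
each image's coordinates form column j of the matrix

the matrix is [[0, 1, 1, 1, 1, 1, 1, 1]; [0, 1, 2, 3, 4, 5, 6, 7]; [0, 0, 2, 3, 6, 10, 15, 21]; [0, 0, 0, 3, 4, 10, 20, 35]; [0, 0, 0, 0, 4, 5, 15, 35]; [0, 0, 0, 0, 0, 5, 6, 21]; [0, 0, 0, 0, 0, 0, 6, 7]; [0, 0, 0, 0, 0, 0, 0, 7]] (rows listed top to bottom)


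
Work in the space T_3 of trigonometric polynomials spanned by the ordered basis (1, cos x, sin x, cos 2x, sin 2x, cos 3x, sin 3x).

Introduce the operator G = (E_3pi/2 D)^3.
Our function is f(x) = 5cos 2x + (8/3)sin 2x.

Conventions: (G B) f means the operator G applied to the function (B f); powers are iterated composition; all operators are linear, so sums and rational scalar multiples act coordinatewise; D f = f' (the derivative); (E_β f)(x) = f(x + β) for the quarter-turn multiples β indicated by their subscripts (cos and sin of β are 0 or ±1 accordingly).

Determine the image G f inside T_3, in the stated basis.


D f = (16/3)cos 2x - 10sin 2x
E_3pi/2 D f = -(16/3)cos 2x + 10sin 2x
D (E_3pi/2 D) f = 20cos 2x + (32/3)sin 2x
E_3pi/2 D (E_3pi/2 D) f = -20cos 2x - (32/3)sin 2x
D (E_3pi/2 D) (E_3pi/2 D) f = -(64/3)cos 2x + 40sin 2x
E_3pi/2 D (E_3pi/2 D) (E_3pi/2 D) f = (64/3)cos 2x - 40sin 2x

the result is g(x) = (64/3)cos 2x - 40sin 2x


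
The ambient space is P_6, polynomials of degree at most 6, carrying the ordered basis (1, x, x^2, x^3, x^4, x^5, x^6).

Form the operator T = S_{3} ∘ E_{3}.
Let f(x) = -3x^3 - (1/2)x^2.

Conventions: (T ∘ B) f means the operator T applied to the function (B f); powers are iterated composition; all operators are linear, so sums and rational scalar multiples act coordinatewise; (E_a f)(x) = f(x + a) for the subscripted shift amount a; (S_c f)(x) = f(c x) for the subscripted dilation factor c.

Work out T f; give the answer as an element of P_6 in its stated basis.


E_{3} f = -3x^3 - (55/2)x^2 - 84x - 171/2
S_{3} E_{3} f = -81x^3 - (495/2)x^2 - 252x - 171/2

the image equals g(x) = -81x^3 - (495/2)x^2 - 252x - 171/2


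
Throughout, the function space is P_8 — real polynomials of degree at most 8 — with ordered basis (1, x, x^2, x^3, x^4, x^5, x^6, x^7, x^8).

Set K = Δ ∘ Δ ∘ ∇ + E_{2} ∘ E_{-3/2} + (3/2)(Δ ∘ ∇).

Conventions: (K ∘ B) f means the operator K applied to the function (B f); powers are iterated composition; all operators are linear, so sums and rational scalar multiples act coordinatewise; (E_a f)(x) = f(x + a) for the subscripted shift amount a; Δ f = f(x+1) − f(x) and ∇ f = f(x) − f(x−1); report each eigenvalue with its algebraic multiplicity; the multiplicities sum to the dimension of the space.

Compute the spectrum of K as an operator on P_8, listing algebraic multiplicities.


image of 1: 1
image of x: x + 1/2
image of x^2: x^2 + x + 13/4
image of x^3: x^3 + (3/2)x^2 + (39/4)x + 49/8
image of x^4: x^4 + 2x^3 + (39/2)x^2 + (49/2)x + 241/16
image of x^5: x^5 + (5/2)x^4 + (65/2)x^3 + (245/4)x^2 + (1205/16)x + 961/32
image of x^6: x^6 + 3x^5 + (195/4)x^4 + (245/2)x^3 + (3615/16)x^2 + (2883/16)x + 4033/64
image of x^7: x^7 + (7/2)x^6 + (273/4)x^5 + (1715/8)x^4 + (8435/16)x^3 + (20181/32)x^2 + (28231/64)x + 16129/128
image of x^8: x^8 + 4x^7 + 91x^6 + 343x^5 + (8435/8)x^4 + (6727/4)x^3 + (28231/16)x^2 + (16129/16)x + 65281/256
the matrix is upper triangular; its diagonal is (1, 1, 1, 1, 1, 1, 1, 1, 1)
for a triangular matrix the eigenvalues are the diagonal entries, with algebraic multiplicity their repetition count

λ = 1 (multiplicity 9)


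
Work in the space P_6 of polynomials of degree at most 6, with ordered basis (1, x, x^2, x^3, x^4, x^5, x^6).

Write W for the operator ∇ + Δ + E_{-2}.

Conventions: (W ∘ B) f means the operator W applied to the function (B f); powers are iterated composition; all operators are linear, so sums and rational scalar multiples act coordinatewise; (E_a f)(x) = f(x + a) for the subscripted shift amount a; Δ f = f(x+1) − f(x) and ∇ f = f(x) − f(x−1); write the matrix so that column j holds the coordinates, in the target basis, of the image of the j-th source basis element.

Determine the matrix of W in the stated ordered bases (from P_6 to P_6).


the matrix is [[1, 0, 4, -6, 16, -30, 64]; [0, 1, 0, 12, -24, 80, -180]; [0, 0, 1, 0, 24, -60, 240]; [0, 0, 0, 1, 0, 40, -120]; [0, 0, 0, 0, 1, 0, 60]; [0, 0, 0, 0, 0, 1, 0]; [0, 0, 0, 0, 0, 0, 1]] (rows listed top to bottom)

image of 1: 1
image of x: x
image of x^2: x^2 + 4
image of x^3: x^3 + 12x - 6
image of x^4: x^4 + 24x^2 - 24x + 16
image of x^5: x^5 + 40x^3 - 60x^2 + 80x - 30
image of x^6: x^6 + 60x^4 - 120x^3 + 240x^2 - 180x + 64
each image's coordinates form column j of the matrix
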